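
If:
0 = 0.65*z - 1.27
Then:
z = 1.95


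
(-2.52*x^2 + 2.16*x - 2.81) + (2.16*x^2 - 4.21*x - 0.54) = -0.36*x^2 - 2.05*x - 3.35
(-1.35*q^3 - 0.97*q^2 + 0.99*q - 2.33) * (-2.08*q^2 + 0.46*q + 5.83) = 2.808*q^5 + 1.3966*q^4 - 10.3759*q^3 - 0.3533*q^2 + 4.6999*q - 13.5839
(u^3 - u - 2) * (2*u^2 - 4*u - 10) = 2*u^5 - 4*u^4 - 12*u^3 + 18*u + 20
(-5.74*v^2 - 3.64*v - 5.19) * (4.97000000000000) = -28.5278*v^2 - 18.0908*v - 25.7943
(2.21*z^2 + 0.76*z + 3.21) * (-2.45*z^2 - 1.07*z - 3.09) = -5.4145*z^4 - 4.2267*z^3 - 15.5066*z^2 - 5.7831*z - 9.9189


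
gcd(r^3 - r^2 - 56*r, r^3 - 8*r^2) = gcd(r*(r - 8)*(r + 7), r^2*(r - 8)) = r^2 - 8*r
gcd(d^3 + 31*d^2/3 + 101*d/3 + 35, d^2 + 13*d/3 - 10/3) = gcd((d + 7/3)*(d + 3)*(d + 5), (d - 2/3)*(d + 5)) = d + 5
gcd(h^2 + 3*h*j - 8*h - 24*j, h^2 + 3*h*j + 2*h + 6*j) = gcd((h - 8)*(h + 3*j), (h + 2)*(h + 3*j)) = h + 3*j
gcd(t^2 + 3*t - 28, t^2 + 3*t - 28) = t^2 + 3*t - 28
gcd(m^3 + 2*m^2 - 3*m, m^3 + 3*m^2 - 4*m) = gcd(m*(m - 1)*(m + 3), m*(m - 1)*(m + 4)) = m^2 - m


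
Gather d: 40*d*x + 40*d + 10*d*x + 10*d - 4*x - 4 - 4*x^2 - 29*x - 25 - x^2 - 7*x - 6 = d*(50*x + 50) - 5*x^2 - 40*x - 35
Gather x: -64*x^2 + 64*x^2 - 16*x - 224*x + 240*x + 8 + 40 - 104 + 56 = 0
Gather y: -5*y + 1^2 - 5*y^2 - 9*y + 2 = -5*y^2 - 14*y + 3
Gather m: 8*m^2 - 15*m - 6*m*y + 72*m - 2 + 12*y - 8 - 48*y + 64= 8*m^2 + m*(57 - 6*y) - 36*y + 54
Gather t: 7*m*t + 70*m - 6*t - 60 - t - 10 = 70*m + t*(7*m - 7) - 70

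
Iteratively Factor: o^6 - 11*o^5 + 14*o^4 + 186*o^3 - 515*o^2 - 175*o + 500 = (o - 5)*(o^5 - 6*o^4 - 16*o^3 + 106*o^2 + 15*o - 100) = (o - 5)^2*(o^4 - o^3 - 21*o^2 + o + 20) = (o - 5)^2*(o + 4)*(o^3 - 5*o^2 - o + 5) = (o - 5)^3*(o + 4)*(o^2 - 1) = (o - 5)^3*(o + 1)*(o + 4)*(o - 1)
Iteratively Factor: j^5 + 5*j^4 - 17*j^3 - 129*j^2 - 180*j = (j + 3)*(j^4 + 2*j^3 - 23*j^2 - 60*j) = j*(j + 3)*(j^3 + 2*j^2 - 23*j - 60) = j*(j + 3)*(j + 4)*(j^2 - 2*j - 15) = j*(j - 5)*(j + 3)*(j + 4)*(j + 3)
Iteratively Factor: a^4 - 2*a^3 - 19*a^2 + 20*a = (a - 5)*(a^3 + 3*a^2 - 4*a) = (a - 5)*(a - 1)*(a^2 + 4*a) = (a - 5)*(a - 1)*(a + 4)*(a)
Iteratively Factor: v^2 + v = (v + 1)*(v)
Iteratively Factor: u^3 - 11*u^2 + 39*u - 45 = (u - 3)*(u^2 - 8*u + 15) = (u - 3)^2*(u - 5)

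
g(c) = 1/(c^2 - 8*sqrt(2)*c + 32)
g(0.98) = 0.05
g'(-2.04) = 0.00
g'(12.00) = -0.00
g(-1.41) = 0.02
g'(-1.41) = 0.01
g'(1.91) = 0.04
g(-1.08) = 0.02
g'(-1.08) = 0.01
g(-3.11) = 0.01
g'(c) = (-2*c + 8*sqrt(2))/(c^2 - 8*sqrt(2)*c + 32)^2 = 2*(-c + 4*sqrt(2))/(c^2 - 8*sqrt(2)*c + 32)^2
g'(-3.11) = 0.00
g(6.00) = 8.49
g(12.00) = 0.02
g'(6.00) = -49.50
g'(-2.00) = 0.00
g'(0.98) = 0.02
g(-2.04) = 0.02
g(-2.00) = 0.02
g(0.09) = 0.03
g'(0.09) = 0.01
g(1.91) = 0.07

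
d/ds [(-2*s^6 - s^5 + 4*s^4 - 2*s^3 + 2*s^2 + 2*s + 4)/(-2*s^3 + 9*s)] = 2*(6*s^8 + 2*s^7 - 49*s^6 - 18*s^5 + 56*s^4 - 14*s^3 + 21*s^2 - 18)/(s^2*(4*s^4 - 36*s^2 + 81))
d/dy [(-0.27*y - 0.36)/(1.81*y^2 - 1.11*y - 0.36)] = (0.4887*y^2 + 1.3032*y - 0.3024)/(3.2761*y^4 - 4.0182*y^3 - 0.0710999999999997*y^2 + 0.7992*y + 0.1296)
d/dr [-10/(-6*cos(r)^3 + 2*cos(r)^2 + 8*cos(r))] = 5*(9*cos(r)^2 - 2*cos(r) - 4)*sin(r)/((-3*cos(r)^2 + cos(r) + 4)^2*cos(r)^2)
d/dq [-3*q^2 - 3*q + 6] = -6*q - 3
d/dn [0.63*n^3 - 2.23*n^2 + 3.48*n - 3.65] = 1.89*n^2 - 4.46*n + 3.48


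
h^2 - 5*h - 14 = (h - 7)*(h + 2)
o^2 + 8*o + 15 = (o + 3)*(o + 5)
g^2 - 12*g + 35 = (g - 7)*(g - 5)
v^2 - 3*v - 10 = (v - 5)*(v + 2)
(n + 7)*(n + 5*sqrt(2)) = n^2 + 7*n + 5*sqrt(2)*n + 35*sqrt(2)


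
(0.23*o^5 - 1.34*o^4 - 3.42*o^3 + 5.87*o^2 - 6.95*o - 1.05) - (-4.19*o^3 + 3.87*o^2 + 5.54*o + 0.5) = 0.23*o^5 - 1.34*o^4 + 0.77*o^3 + 2.0*o^2 - 12.49*o - 1.55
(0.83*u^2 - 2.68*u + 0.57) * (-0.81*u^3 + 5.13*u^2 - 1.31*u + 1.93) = -0.6723*u^5 + 6.4287*u^4 - 15.2974*u^3 + 8.0368*u^2 - 5.9191*u + 1.1001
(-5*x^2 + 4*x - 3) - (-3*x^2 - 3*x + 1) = -2*x^2 + 7*x - 4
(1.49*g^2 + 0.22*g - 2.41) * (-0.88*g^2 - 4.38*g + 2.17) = -1.3112*g^4 - 6.7198*g^3 + 4.3905*g^2 + 11.0332*g - 5.2297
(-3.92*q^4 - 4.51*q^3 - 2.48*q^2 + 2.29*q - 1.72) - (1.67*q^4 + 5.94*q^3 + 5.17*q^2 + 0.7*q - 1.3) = -5.59*q^4 - 10.45*q^3 - 7.65*q^2 + 1.59*q - 0.42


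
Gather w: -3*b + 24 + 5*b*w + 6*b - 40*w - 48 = 3*b + w*(5*b - 40) - 24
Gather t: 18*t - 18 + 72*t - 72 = 90*t - 90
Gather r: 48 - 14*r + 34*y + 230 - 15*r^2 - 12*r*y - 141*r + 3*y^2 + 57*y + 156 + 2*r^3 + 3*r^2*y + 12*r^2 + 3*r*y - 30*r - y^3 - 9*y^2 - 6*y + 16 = 2*r^3 + r^2*(3*y - 3) + r*(-9*y - 185) - y^3 - 6*y^2 + 85*y + 450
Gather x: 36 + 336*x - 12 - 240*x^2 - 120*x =-240*x^2 + 216*x + 24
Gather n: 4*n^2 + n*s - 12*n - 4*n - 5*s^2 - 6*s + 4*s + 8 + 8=4*n^2 + n*(s - 16) - 5*s^2 - 2*s + 16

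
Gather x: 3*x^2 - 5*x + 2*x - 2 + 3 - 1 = 3*x^2 - 3*x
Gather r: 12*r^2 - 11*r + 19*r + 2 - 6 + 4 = 12*r^2 + 8*r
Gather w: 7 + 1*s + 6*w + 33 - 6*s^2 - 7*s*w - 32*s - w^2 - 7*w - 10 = -6*s^2 - 31*s - w^2 + w*(-7*s - 1) + 30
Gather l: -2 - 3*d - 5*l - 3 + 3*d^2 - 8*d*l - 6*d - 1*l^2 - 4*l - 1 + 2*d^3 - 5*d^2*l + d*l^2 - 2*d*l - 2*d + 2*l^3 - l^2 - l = 2*d^3 + 3*d^2 - 11*d + 2*l^3 + l^2*(d - 2) + l*(-5*d^2 - 10*d - 10) - 6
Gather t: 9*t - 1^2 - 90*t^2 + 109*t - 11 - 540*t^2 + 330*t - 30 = -630*t^2 + 448*t - 42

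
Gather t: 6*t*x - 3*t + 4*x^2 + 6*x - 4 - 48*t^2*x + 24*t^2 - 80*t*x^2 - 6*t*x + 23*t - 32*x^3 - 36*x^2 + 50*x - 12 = t^2*(24 - 48*x) + t*(20 - 80*x^2) - 32*x^3 - 32*x^2 + 56*x - 16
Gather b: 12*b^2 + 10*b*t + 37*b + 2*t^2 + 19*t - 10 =12*b^2 + b*(10*t + 37) + 2*t^2 + 19*t - 10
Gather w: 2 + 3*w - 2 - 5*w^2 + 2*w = -5*w^2 + 5*w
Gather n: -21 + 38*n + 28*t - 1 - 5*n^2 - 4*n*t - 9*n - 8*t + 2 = -5*n^2 + n*(29 - 4*t) + 20*t - 20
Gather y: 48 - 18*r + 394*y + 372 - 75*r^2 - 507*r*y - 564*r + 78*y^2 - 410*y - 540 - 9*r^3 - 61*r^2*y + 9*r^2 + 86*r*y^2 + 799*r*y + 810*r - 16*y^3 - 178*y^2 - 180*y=-9*r^3 - 66*r^2 + 228*r - 16*y^3 + y^2*(86*r - 100) + y*(-61*r^2 + 292*r - 196) - 120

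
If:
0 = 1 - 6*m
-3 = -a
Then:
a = 3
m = 1/6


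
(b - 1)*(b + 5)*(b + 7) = b^3 + 11*b^2 + 23*b - 35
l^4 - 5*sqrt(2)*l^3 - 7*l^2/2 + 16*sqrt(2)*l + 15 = (l - 5*sqrt(2))*(l - 3*sqrt(2)/2)*(l + sqrt(2)/2)*(l + sqrt(2))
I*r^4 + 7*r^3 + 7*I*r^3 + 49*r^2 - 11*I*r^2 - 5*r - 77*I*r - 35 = (r + 7)*(r - 5*I)*(r - I)*(I*r + 1)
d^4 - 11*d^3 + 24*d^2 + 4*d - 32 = (d - 8)*(d - 2)^2*(d + 1)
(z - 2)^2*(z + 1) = z^3 - 3*z^2 + 4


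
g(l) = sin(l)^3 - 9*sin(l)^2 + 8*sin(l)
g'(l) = 3*sin(l)^2*cos(l) - 18*sin(l)*cos(l) + 8*cos(l)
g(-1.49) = -17.91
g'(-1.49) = 2.33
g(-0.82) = -11.05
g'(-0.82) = 15.53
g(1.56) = 0.00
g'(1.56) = -0.08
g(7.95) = 0.03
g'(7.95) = 0.67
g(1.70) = 0.06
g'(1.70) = 0.89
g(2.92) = 1.33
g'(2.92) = -4.09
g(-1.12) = -15.22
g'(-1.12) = 11.60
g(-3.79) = 1.77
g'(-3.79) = 1.42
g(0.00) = 0.00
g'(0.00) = 8.00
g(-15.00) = -9.28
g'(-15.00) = -15.93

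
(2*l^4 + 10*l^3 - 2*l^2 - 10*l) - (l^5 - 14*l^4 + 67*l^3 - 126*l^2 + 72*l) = -l^5 + 16*l^4 - 57*l^3 + 124*l^2 - 82*l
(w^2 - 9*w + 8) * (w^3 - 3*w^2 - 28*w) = w^5 - 12*w^4 + 7*w^3 + 228*w^2 - 224*w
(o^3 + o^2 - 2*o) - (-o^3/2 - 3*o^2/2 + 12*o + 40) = 3*o^3/2 + 5*o^2/2 - 14*o - 40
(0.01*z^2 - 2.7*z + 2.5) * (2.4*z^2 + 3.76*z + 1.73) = 0.024*z^4 - 6.4424*z^3 - 4.1347*z^2 + 4.729*z + 4.325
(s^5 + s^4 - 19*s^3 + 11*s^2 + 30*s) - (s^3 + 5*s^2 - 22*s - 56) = s^5 + s^4 - 20*s^3 + 6*s^2 + 52*s + 56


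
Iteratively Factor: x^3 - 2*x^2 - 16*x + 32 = (x - 4)*(x^2 + 2*x - 8) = (x - 4)*(x - 2)*(x + 4)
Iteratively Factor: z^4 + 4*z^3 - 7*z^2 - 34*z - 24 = (z + 2)*(z^3 + 2*z^2 - 11*z - 12) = (z + 2)*(z + 4)*(z^2 - 2*z - 3) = (z + 1)*(z + 2)*(z + 4)*(z - 3)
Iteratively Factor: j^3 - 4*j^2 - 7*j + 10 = (j - 1)*(j^2 - 3*j - 10) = (j - 5)*(j - 1)*(j + 2)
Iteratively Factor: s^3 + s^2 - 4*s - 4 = (s + 1)*(s^2 - 4) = (s + 1)*(s + 2)*(s - 2)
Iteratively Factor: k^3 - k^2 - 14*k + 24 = (k - 3)*(k^2 + 2*k - 8) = (k - 3)*(k + 4)*(k - 2)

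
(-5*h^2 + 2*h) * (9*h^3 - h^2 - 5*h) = -45*h^5 + 23*h^4 + 23*h^3 - 10*h^2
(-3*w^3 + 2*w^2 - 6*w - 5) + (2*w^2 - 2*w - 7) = -3*w^3 + 4*w^2 - 8*w - 12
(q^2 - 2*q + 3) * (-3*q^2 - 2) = -3*q^4 + 6*q^3 - 11*q^2 + 4*q - 6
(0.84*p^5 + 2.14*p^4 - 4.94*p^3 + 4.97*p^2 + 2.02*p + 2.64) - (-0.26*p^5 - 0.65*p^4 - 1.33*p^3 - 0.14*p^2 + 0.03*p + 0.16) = 1.1*p^5 + 2.79*p^4 - 3.61*p^3 + 5.11*p^2 + 1.99*p + 2.48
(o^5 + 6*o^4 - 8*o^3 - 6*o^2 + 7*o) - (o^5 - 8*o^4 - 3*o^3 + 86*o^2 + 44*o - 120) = 14*o^4 - 5*o^3 - 92*o^2 - 37*o + 120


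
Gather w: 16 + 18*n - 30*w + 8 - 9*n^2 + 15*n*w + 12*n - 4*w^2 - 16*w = -9*n^2 + 30*n - 4*w^2 + w*(15*n - 46) + 24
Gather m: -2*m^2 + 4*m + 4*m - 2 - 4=-2*m^2 + 8*m - 6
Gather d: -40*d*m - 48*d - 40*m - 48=d*(-40*m - 48) - 40*m - 48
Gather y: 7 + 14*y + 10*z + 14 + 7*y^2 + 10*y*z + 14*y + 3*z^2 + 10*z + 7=7*y^2 + y*(10*z + 28) + 3*z^2 + 20*z + 28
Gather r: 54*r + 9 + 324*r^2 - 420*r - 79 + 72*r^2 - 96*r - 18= 396*r^2 - 462*r - 88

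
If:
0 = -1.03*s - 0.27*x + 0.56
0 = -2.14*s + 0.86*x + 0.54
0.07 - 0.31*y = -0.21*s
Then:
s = 0.43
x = 0.44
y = 0.52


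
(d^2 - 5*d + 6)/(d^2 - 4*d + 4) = (d - 3)/(d - 2)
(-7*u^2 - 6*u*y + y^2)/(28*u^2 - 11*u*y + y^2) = (u + y)/(-4*u + y)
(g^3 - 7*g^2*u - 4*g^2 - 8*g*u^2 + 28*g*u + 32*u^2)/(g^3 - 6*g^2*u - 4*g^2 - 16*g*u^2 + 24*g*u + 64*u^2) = (g + u)/(g + 2*u)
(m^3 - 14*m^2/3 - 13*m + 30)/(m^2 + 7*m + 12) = (m^2 - 23*m/3 + 10)/(m + 4)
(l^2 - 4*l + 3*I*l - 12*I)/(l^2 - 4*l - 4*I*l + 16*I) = (l + 3*I)/(l - 4*I)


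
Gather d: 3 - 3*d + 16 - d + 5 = 24 - 4*d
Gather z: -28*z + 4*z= -24*z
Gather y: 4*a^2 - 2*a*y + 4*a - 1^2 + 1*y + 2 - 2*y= 4*a^2 + 4*a + y*(-2*a - 1) + 1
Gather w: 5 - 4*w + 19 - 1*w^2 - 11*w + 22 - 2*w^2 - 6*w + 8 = -3*w^2 - 21*w + 54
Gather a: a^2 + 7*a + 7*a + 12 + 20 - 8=a^2 + 14*a + 24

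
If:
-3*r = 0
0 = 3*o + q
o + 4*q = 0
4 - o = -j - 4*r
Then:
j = -4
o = 0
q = 0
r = 0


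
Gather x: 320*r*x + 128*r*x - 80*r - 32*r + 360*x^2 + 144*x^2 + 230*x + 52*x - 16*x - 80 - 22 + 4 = -112*r + 504*x^2 + x*(448*r + 266) - 98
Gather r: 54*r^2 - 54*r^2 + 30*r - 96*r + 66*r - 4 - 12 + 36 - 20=0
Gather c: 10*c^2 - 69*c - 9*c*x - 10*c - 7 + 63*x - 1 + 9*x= 10*c^2 + c*(-9*x - 79) + 72*x - 8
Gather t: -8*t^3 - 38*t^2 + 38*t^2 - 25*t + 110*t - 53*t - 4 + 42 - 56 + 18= -8*t^3 + 32*t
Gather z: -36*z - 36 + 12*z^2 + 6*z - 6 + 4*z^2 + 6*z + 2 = 16*z^2 - 24*z - 40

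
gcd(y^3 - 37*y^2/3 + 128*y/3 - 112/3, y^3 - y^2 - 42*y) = y - 7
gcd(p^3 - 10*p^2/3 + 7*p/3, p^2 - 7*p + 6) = p - 1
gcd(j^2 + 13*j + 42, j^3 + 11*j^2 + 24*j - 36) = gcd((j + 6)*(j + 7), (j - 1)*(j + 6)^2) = j + 6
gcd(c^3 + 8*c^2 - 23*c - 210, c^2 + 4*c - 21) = c + 7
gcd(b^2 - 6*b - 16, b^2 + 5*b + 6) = b + 2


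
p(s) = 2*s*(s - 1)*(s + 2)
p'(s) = 2*s*(s - 1) + 2*s*(s + 2) + 2*(s - 1)*(s + 2)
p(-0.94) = 3.87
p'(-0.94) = -2.46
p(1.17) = 1.26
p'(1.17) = 8.89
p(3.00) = 60.00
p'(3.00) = 62.00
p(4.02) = 146.17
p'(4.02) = 109.04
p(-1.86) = 1.49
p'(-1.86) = 9.32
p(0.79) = -0.93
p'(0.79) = 2.90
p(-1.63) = 3.17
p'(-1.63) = 5.42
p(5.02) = 283.33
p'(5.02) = 167.28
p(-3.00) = -24.00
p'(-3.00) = 38.00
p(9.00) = 1584.00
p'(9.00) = 518.00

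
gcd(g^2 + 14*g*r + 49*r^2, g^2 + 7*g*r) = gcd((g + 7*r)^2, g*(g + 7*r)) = g + 7*r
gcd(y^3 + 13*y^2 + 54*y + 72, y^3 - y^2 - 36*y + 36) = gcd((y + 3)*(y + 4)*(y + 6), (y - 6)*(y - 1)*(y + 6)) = y + 6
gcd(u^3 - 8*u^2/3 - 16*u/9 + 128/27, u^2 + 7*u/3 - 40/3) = u - 8/3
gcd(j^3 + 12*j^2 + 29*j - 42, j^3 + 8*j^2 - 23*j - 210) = j^2 + 13*j + 42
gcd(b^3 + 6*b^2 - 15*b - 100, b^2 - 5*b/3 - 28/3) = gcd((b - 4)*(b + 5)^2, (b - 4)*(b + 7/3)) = b - 4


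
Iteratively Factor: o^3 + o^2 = (o)*(o^2 + o) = o^2*(o + 1)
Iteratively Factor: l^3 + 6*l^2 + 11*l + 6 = (l + 1)*(l^2 + 5*l + 6) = (l + 1)*(l + 3)*(l + 2)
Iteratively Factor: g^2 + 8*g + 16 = (g + 4)*(g + 4)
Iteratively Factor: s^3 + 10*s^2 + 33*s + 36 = (s + 3)*(s^2 + 7*s + 12) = (s + 3)*(s + 4)*(s + 3)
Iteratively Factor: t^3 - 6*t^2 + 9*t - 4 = (t - 1)*(t^2 - 5*t + 4) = (t - 1)^2*(t - 4)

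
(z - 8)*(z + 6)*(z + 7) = z^3 + 5*z^2 - 62*z - 336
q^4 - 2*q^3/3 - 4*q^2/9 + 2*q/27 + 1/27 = (q - 1)*(q - 1/3)*(q + 1/3)^2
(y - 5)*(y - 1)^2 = y^3 - 7*y^2 + 11*y - 5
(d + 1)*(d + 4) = d^2 + 5*d + 4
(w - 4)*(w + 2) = w^2 - 2*w - 8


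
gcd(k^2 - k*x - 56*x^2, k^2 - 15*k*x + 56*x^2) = -k + 8*x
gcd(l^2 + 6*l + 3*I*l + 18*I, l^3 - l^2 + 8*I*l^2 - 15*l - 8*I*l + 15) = l + 3*I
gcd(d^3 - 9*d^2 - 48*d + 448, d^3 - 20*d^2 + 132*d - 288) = d - 8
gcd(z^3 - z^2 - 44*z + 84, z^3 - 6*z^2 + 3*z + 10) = z - 2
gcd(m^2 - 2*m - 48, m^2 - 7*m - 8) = m - 8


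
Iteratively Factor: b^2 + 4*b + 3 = (b + 3)*(b + 1)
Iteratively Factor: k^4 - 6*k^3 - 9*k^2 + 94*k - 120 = (k + 4)*(k^3 - 10*k^2 + 31*k - 30) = (k - 2)*(k + 4)*(k^2 - 8*k + 15) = (k - 3)*(k - 2)*(k + 4)*(k - 5)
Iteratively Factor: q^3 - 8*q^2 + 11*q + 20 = (q + 1)*(q^2 - 9*q + 20) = (q - 4)*(q + 1)*(q - 5)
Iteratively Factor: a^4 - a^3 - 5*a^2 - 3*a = (a)*(a^3 - a^2 - 5*a - 3) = a*(a + 1)*(a^2 - 2*a - 3) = a*(a - 3)*(a + 1)*(a + 1)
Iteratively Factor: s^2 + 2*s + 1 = (s + 1)*(s + 1)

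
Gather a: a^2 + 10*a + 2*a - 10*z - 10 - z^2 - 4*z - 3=a^2 + 12*a - z^2 - 14*z - 13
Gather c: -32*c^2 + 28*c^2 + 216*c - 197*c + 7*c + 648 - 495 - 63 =-4*c^2 + 26*c + 90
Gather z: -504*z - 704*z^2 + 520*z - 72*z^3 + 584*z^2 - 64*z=-72*z^3 - 120*z^2 - 48*z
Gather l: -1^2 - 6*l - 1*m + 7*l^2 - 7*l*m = 7*l^2 + l*(-7*m - 6) - m - 1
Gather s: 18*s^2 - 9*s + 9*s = 18*s^2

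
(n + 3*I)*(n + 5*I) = n^2 + 8*I*n - 15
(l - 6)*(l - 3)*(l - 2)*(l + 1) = l^4 - 10*l^3 + 25*l^2 - 36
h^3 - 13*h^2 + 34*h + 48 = (h - 8)*(h - 6)*(h + 1)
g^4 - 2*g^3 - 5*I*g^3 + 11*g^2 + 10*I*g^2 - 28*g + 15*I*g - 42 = (g - 3)*(g + 1)*(g - 7*I)*(g + 2*I)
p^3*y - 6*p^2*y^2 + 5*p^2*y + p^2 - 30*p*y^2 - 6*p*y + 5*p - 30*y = (p + 5)*(p - 6*y)*(p*y + 1)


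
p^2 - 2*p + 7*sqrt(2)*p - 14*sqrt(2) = (p - 2)*(p + 7*sqrt(2))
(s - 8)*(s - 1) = s^2 - 9*s + 8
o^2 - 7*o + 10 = (o - 5)*(o - 2)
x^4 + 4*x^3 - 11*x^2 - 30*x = x*(x - 3)*(x + 2)*(x + 5)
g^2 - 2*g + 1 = (g - 1)^2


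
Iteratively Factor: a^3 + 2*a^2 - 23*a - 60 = (a - 5)*(a^2 + 7*a + 12) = (a - 5)*(a + 4)*(a + 3)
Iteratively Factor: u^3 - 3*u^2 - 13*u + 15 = (u - 5)*(u^2 + 2*u - 3) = (u - 5)*(u - 1)*(u + 3)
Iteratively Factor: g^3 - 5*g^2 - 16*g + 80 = (g - 5)*(g^2 - 16) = (g - 5)*(g + 4)*(g - 4)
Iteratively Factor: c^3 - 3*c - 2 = (c - 2)*(c^2 + 2*c + 1) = (c - 2)*(c + 1)*(c + 1)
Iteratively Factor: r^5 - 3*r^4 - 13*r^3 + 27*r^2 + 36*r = (r)*(r^4 - 3*r^3 - 13*r^2 + 27*r + 36) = r*(r + 1)*(r^3 - 4*r^2 - 9*r + 36) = r*(r + 1)*(r + 3)*(r^2 - 7*r + 12) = r*(r - 4)*(r + 1)*(r + 3)*(r - 3)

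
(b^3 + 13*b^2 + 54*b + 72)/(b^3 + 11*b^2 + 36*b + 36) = (b + 4)/(b + 2)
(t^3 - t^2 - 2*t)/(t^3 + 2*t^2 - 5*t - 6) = t/(t + 3)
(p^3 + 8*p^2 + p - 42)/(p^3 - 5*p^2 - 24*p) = (p^2 + 5*p - 14)/(p*(p - 8))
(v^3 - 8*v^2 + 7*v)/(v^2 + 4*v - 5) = v*(v - 7)/(v + 5)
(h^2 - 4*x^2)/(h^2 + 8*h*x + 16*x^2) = (h^2 - 4*x^2)/(h^2 + 8*h*x + 16*x^2)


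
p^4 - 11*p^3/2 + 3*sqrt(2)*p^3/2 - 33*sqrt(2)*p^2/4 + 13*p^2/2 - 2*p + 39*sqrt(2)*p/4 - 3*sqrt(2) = (p - 4)*(p - 1)*(p - 1/2)*(p + 3*sqrt(2)/2)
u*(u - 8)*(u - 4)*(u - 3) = u^4 - 15*u^3 + 68*u^2 - 96*u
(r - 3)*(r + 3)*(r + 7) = r^3 + 7*r^2 - 9*r - 63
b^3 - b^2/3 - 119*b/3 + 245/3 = (b - 5)*(b - 7/3)*(b + 7)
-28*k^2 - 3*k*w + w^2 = (-7*k + w)*(4*k + w)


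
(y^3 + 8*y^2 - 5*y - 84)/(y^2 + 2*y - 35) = (y^2 + y - 12)/(y - 5)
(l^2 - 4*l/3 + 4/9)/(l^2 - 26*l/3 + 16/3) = (l - 2/3)/(l - 8)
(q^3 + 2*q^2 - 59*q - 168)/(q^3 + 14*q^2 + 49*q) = (q^2 - 5*q - 24)/(q*(q + 7))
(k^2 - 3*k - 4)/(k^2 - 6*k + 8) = (k + 1)/(k - 2)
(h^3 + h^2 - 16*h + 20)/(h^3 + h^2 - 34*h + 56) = (h^2 + 3*h - 10)/(h^2 + 3*h - 28)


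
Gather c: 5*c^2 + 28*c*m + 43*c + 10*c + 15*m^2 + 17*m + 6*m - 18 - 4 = 5*c^2 + c*(28*m + 53) + 15*m^2 + 23*m - 22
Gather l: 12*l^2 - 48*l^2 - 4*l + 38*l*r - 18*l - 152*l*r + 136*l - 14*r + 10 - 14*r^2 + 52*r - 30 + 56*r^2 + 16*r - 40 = -36*l^2 + l*(114 - 114*r) + 42*r^2 + 54*r - 60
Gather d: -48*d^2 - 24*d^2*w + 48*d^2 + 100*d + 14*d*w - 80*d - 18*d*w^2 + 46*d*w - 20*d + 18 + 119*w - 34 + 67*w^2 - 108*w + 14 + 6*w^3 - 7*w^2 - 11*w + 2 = -24*d^2*w + d*(-18*w^2 + 60*w) + 6*w^3 + 60*w^2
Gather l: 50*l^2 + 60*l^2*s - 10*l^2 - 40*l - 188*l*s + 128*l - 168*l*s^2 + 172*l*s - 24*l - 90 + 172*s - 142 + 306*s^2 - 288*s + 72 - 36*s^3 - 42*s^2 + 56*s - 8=l^2*(60*s + 40) + l*(-168*s^2 - 16*s + 64) - 36*s^3 + 264*s^2 - 60*s - 168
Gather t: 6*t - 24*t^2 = -24*t^2 + 6*t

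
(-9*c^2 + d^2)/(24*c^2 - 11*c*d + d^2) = (-3*c - d)/(8*c - d)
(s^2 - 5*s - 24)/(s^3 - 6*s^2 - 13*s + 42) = (s - 8)/(s^2 - 9*s + 14)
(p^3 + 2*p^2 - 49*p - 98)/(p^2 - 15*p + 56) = (p^2 + 9*p + 14)/(p - 8)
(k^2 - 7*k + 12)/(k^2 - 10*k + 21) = (k - 4)/(k - 7)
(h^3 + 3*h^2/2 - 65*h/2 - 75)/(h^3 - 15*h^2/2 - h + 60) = (h + 5)/(h - 4)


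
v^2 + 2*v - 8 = (v - 2)*(v + 4)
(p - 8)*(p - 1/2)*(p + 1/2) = p^3 - 8*p^2 - p/4 + 2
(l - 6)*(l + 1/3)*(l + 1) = l^3 - 14*l^2/3 - 23*l/3 - 2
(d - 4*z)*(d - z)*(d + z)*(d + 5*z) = d^4 + d^3*z - 21*d^2*z^2 - d*z^3 + 20*z^4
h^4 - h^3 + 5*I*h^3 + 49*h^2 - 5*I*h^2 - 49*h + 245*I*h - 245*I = (h - 1)*(h - 7*I)*(h + 5*I)*(h + 7*I)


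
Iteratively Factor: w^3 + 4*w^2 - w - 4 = (w + 4)*(w^2 - 1) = (w + 1)*(w + 4)*(w - 1)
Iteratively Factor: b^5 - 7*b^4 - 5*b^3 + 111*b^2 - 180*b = (b - 3)*(b^4 - 4*b^3 - 17*b^2 + 60*b) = b*(b - 3)*(b^3 - 4*b^2 - 17*b + 60) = b*(b - 3)^2*(b^2 - b - 20) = b*(b - 3)^2*(b + 4)*(b - 5)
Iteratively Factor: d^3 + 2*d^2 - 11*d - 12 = (d - 3)*(d^2 + 5*d + 4) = (d - 3)*(d + 4)*(d + 1)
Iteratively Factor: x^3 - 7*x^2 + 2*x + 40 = (x - 5)*(x^2 - 2*x - 8) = (x - 5)*(x - 4)*(x + 2)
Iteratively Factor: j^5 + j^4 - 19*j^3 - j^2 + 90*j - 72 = (j + 3)*(j^4 - 2*j^3 - 13*j^2 + 38*j - 24) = (j + 3)*(j + 4)*(j^3 - 6*j^2 + 11*j - 6) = (j - 1)*(j + 3)*(j + 4)*(j^2 - 5*j + 6) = (j - 2)*(j - 1)*(j + 3)*(j + 4)*(j - 3)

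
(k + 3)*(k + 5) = k^2 + 8*k + 15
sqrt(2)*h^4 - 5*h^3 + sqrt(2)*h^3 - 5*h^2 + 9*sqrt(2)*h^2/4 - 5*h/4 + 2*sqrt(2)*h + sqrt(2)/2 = (h + 1/2)*(h - 2*sqrt(2))*(h - sqrt(2)/2)*(sqrt(2)*h + sqrt(2)/2)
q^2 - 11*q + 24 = (q - 8)*(q - 3)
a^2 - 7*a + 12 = (a - 4)*(a - 3)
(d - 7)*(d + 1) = d^2 - 6*d - 7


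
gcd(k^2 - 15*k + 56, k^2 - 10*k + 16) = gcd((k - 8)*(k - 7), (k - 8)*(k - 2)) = k - 8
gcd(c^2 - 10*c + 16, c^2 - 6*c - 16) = c - 8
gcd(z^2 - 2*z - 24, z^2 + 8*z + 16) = z + 4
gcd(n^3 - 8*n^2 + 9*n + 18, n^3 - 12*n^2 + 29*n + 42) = n^2 - 5*n - 6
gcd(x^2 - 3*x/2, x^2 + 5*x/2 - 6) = x - 3/2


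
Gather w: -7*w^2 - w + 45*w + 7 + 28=-7*w^2 + 44*w + 35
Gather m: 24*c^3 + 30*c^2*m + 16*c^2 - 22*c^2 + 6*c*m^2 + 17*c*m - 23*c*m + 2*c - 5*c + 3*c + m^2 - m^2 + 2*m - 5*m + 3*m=24*c^3 - 6*c^2 + 6*c*m^2 + m*(30*c^2 - 6*c)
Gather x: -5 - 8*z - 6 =-8*z - 11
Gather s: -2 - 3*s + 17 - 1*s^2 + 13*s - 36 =-s^2 + 10*s - 21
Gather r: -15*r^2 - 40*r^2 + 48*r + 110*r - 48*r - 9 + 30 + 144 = -55*r^2 + 110*r + 165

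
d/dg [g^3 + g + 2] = 3*g^2 + 1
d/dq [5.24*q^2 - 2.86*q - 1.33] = 10.48*q - 2.86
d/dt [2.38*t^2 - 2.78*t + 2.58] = 4.76*t - 2.78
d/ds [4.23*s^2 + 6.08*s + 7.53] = 8.46*s + 6.08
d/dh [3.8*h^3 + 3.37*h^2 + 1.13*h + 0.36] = 11.4*h^2 + 6.74*h + 1.13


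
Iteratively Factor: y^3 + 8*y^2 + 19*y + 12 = (y + 3)*(y^2 + 5*y + 4) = (y + 3)*(y + 4)*(y + 1)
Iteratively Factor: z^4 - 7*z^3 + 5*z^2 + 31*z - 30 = (z + 2)*(z^3 - 9*z^2 + 23*z - 15) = (z - 5)*(z + 2)*(z^2 - 4*z + 3) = (z - 5)*(z - 3)*(z + 2)*(z - 1)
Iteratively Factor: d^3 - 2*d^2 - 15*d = (d)*(d^2 - 2*d - 15) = d*(d - 5)*(d + 3)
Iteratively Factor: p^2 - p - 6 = (p - 3)*(p + 2)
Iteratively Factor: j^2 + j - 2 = (j + 2)*(j - 1)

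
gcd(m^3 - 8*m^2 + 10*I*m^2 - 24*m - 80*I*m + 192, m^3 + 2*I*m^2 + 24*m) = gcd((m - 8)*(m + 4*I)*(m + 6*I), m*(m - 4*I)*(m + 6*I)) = m + 6*I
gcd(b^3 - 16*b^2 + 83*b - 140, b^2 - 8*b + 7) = b - 7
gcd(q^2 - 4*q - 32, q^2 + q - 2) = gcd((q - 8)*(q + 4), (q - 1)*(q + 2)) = 1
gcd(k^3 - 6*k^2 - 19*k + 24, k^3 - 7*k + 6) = k^2 + 2*k - 3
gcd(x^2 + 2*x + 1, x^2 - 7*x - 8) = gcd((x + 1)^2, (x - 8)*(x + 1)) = x + 1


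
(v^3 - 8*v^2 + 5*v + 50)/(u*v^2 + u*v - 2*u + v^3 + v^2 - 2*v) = (v^2 - 10*v + 25)/(u*v - u + v^2 - v)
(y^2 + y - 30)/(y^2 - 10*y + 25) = (y + 6)/(y - 5)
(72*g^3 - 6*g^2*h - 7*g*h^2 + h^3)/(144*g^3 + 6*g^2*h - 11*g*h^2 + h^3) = (4*g - h)/(8*g - h)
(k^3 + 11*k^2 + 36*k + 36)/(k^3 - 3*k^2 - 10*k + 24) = (k^2 + 8*k + 12)/(k^2 - 6*k + 8)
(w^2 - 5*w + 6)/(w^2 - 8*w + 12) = (w - 3)/(w - 6)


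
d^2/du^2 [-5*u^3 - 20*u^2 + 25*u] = -30*u - 40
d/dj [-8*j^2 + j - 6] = 1 - 16*j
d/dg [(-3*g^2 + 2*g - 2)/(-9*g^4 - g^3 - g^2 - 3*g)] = (-54*g^5 + 51*g^4 - 68*g^3 + 5*g^2 - 4*g - 6)/(g^2*(81*g^6 + 18*g^5 + 19*g^4 + 56*g^3 + 7*g^2 + 6*g + 9))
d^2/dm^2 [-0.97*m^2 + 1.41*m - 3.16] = -1.94000000000000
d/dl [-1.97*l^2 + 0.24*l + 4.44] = 0.24 - 3.94*l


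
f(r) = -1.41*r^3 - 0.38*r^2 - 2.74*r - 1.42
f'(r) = -4.23*r^2 - 0.76*r - 2.74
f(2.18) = -23.81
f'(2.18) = -24.50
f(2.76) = -41.52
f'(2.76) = -37.06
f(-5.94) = 296.96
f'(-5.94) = -147.48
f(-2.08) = 15.32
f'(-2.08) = -19.46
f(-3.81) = 81.49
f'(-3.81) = -61.25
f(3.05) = -53.32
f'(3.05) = -44.41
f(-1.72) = 9.34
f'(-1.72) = -13.95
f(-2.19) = 17.57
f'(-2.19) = -21.36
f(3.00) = -51.13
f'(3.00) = -43.09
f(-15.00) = 4712.93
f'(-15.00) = -943.09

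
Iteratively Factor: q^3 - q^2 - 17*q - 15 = (q + 1)*(q^2 - 2*q - 15) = (q - 5)*(q + 1)*(q + 3)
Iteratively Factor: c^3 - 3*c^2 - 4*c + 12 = (c - 3)*(c^2 - 4) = (c - 3)*(c - 2)*(c + 2)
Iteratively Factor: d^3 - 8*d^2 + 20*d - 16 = (d - 4)*(d^2 - 4*d + 4) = (d - 4)*(d - 2)*(d - 2)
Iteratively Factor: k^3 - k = (k)*(k^2 - 1) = k*(k - 1)*(k + 1)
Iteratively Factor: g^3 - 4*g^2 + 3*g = (g - 3)*(g^2 - g) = g*(g - 3)*(g - 1)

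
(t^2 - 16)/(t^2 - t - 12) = (t + 4)/(t + 3)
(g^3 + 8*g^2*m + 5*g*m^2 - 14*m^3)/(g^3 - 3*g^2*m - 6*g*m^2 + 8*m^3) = (g + 7*m)/(g - 4*m)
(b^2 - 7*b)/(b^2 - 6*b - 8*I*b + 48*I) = b*(b - 7)/(b^2 - 6*b - 8*I*b + 48*I)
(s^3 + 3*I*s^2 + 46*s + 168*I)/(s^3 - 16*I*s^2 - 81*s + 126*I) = (s^2 + 10*I*s - 24)/(s^2 - 9*I*s - 18)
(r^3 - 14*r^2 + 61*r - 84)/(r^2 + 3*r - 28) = (r^2 - 10*r + 21)/(r + 7)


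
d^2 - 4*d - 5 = (d - 5)*(d + 1)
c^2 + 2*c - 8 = (c - 2)*(c + 4)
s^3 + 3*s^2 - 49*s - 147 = (s - 7)*(s + 3)*(s + 7)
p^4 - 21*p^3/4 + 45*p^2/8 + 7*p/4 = p*(p - 7/2)*(p - 2)*(p + 1/4)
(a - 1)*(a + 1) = a^2 - 1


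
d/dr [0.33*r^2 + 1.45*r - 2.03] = 0.66*r + 1.45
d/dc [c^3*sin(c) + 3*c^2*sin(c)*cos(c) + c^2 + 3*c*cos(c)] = c^3*cos(c) + 3*c^2*sin(c) + 3*c^2*cos(2*c) - 3*c*sin(c) + 3*c*sin(2*c) + 2*c + 3*cos(c)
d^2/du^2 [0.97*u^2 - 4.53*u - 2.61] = 1.94000000000000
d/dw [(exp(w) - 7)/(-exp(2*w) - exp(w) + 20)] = ((exp(w) - 7)*(2*exp(w) + 1) - exp(2*w) - exp(w) + 20)*exp(w)/(exp(2*w) + exp(w) - 20)^2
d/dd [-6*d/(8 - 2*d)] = -12/(d - 4)^2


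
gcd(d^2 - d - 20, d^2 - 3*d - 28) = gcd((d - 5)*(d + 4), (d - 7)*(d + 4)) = d + 4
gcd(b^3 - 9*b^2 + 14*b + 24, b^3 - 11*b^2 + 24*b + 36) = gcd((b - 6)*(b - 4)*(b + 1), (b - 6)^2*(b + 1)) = b^2 - 5*b - 6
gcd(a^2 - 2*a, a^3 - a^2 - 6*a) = a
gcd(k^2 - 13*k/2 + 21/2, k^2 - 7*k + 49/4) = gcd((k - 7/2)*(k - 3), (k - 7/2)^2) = k - 7/2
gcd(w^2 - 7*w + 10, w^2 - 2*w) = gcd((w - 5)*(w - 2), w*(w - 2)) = w - 2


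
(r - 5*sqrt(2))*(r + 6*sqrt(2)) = r^2 + sqrt(2)*r - 60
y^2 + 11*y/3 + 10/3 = (y + 5/3)*(y + 2)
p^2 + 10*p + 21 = (p + 3)*(p + 7)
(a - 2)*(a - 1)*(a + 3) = a^3 - 7*a + 6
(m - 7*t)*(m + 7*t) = m^2 - 49*t^2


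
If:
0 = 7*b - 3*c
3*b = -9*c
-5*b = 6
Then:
No Solution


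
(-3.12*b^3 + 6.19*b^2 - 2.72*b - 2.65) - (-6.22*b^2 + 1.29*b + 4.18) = -3.12*b^3 + 12.41*b^2 - 4.01*b - 6.83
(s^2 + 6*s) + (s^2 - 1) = 2*s^2 + 6*s - 1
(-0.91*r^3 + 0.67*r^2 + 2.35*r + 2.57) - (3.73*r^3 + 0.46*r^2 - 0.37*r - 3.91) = -4.64*r^3 + 0.21*r^2 + 2.72*r + 6.48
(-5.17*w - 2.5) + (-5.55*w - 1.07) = -10.72*w - 3.57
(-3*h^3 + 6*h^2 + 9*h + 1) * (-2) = 6*h^3 - 12*h^2 - 18*h - 2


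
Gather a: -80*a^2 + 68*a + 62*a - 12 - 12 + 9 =-80*a^2 + 130*a - 15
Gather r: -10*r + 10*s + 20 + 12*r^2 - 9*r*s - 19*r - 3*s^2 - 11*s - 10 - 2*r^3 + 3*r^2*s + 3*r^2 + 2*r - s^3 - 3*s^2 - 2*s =-2*r^3 + r^2*(3*s + 15) + r*(-9*s - 27) - s^3 - 6*s^2 - 3*s + 10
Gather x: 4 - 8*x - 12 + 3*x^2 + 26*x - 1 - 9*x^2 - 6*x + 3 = -6*x^2 + 12*x - 6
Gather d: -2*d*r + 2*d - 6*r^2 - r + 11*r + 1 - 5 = d*(2 - 2*r) - 6*r^2 + 10*r - 4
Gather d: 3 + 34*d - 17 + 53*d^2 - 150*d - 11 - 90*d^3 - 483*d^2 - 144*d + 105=-90*d^3 - 430*d^2 - 260*d + 80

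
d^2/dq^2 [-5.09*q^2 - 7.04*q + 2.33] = -10.1800000000000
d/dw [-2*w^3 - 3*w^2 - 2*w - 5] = -6*w^2 - 6*w - 2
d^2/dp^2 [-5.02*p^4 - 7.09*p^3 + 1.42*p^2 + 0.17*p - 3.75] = -60.24*p^2 - 42.54*p + 2.84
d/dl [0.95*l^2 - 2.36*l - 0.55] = 1.9*l - 2.36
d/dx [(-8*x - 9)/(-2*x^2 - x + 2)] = (16*x^2 + 8*x - (4*x + 1)*(8*x + 9) - 16)/(2*x^2 + x - 2)^2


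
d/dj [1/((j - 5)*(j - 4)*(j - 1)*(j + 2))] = 2*(-2*j^3 + 12*j^2 - 9*j - 19)/(j^8 - 16*j^7 + 82*j^6 - 68*j^5 - 607*j^4 + 1324*j^3 + 724*j^2 - 3040*j + 1600)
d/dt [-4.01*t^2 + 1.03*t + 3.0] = 1.03 - 8.02*t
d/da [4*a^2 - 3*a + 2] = 8*a - 3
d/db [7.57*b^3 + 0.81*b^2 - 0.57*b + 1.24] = 22.71*b^2 + 1.62*b - 0.57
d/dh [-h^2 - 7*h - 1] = -2*h - 7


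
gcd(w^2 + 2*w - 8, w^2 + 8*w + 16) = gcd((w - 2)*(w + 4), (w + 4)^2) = w + 4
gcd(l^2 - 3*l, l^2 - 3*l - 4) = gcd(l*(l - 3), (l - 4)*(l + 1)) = 1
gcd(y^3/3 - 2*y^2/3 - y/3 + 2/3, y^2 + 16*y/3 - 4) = 1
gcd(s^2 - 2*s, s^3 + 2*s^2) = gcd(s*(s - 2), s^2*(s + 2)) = s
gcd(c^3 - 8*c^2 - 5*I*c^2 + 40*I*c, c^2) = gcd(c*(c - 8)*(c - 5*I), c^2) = c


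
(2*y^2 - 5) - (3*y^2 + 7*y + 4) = -y^2 - 7*y - 9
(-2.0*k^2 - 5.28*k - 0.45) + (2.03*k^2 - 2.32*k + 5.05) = 0.0299999999999998*k^2 - 7.6*k + 4.6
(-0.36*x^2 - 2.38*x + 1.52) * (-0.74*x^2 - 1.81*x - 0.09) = 0.2664*x^4 + 2.4128*x^3 + 3.2154*x^2 - 2.537*x - 0.1368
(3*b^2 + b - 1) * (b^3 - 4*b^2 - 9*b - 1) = 3*b^5 - 11*b^4 - 32*b^3 - 8*b^2 + 8*b + 1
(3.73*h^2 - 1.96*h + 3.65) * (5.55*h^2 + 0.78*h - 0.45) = 20.7015*h^4 - 7.9686*h^3 + 17.0502*h^2 + 3.729*h - 1.6425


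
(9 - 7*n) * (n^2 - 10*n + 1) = -7*n^3 + 79*n^2 - 97*n + 9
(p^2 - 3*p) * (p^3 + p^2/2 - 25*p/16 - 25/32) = p^5 - 5*p^4/2 - 49*p^3/16 + 125*p^2/32 + 75*p/32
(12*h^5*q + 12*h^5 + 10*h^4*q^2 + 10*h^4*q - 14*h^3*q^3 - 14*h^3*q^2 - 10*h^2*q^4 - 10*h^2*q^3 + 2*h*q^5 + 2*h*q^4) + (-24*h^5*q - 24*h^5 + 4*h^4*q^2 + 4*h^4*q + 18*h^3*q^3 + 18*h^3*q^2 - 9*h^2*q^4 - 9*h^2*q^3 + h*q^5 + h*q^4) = -12*h^5*q - 12*h^5 + 14*h^4*q^2 + 14*h^4*q + 4*h^3*q^3 + 4*h^3*q^2 - 19*h^2*q^4 - 19*h^2*q^3 + 3*h*q^5 + 3*h*q^4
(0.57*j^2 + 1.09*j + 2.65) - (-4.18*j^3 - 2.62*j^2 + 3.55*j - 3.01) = 4.18*j^3 + 3.19*j^2 - 2.46*j + 5.66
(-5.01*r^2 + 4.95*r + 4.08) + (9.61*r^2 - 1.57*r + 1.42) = 4.6*r^2 + 3.38*r + 5.5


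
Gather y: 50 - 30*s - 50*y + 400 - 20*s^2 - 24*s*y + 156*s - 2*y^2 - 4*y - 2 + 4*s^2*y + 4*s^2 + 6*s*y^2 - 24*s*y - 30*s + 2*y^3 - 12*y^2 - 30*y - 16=-16*s^2 + 96*s + 2*y^3 + y^2*(6*s - 14) + y*(4*s^2 - 48*s - 84) + 432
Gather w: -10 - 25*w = -25*w - 10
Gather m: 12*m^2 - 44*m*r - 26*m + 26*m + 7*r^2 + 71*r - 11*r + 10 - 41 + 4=12*m^2 - 44*m*r + 7*r^2 + 60*r - 27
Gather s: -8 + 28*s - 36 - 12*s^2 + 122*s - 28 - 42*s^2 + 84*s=-54*s^2 + 234*s - 72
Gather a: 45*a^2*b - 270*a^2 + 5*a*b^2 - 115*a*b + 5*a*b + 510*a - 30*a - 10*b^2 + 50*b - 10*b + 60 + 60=a^2*(45*b - 270) + a*(5*b^2 - 110*b + 480) - 10*b^2 + 40*b + 120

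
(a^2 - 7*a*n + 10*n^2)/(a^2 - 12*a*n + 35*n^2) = (a - 2*n)/(a - 7*n)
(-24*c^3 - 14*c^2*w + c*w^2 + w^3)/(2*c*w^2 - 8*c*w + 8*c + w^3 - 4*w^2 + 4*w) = (-12*c^2 - c*w + w^2)/(w^2 - 4*w + 4)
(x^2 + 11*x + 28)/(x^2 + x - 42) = (x + 4)/(x - 6)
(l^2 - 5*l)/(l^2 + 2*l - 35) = l/(l + 7)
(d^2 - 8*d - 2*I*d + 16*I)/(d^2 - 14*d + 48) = (d - 2*I)/(d - 6)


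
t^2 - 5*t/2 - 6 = (t - 4)*(t + 3/2)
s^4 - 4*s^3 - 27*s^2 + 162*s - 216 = (s - 4)*(s - 3)^2*(s + 6)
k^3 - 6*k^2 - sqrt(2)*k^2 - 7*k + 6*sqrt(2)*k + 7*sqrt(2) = (k - 7)*(k + 1)*(k - sqrt(2))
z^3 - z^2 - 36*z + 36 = (z - 6)*(z - 1)*(z + 6)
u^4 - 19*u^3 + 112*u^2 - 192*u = u*(u - 8)^2*(u - 3)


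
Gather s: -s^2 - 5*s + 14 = -s^2 - 5*s + 14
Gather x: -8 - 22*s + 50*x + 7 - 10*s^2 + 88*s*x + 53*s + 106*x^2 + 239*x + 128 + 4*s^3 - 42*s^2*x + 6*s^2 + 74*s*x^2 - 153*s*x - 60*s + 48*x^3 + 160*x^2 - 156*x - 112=4*s^3 - 4*s^2 - 29*s + 48*x^3 + x^2*(74*s + 266) + x*(-42*s^2 - 65*s + 133) + 15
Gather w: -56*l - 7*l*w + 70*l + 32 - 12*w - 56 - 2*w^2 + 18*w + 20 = 14*l - 2*w^2 + w*(6 - 7*l) - 4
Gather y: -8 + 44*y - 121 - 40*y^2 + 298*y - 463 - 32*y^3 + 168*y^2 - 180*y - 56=-32*y^3 + 128*y^2 + 162*y - 648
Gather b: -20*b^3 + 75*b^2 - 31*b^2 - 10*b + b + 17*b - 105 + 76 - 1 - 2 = -20*b^3 + 44*b^2 + 8*b - 32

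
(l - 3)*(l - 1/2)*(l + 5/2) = l^3 - l^2 - 29*l/4 + 15/4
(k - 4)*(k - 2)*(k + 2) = k^3 - 4*k^2 - 4*k + 16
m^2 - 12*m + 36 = (m - 6)^2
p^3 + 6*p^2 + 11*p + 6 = (p + 1)*(p + 2)*(p + 3)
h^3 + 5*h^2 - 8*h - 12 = (h - 2)*(h + 1)*(h + 6)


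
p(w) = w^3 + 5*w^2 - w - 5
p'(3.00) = 56.00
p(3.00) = 64.00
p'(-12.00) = 311.00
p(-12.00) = -1001.00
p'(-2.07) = -8.85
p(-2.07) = 9.62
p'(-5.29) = 30.05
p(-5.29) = -7.83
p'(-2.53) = -7.10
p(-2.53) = 13.34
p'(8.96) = 329.44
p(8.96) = 1106.77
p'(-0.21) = -2.97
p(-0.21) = -4.58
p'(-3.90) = 5.63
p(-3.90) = 15.63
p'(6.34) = 182.99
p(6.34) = 444.48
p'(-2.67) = -6.31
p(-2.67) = 14.28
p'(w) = 3*w^2 + 10*w - 1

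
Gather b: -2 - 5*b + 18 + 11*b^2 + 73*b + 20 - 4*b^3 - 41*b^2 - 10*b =-4*b^3 - 30*b^2 + 58*b + 36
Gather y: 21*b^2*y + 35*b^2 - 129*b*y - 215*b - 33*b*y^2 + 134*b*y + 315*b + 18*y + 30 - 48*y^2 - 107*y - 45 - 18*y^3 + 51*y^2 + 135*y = 35*b^2 + 100*b - 18*y^3 + y^2*(3 - 33*b) + y*(21*b^2 + 5*b + 46) - 15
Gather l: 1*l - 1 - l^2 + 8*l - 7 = -l^2 + 9*l - 8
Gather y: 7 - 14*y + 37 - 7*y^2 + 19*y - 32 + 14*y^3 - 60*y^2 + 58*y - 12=14*y^3 - 67*y^2 + 63*y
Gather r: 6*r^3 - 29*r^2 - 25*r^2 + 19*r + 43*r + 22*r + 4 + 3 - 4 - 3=6*r^3 - 54*r^2 + 84*r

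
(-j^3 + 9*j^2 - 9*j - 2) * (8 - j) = j^4 - 17*j^3 + 81*j^2 - 70*j - 16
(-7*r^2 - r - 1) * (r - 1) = -7*r^3 + 6*r^2 + 1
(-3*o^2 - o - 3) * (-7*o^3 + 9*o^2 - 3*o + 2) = 21*o^5 - 20*o^4 + 21*o^3 - 30*o^2 + 7*o - 6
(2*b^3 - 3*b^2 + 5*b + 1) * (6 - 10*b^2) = -20*b^5 + 30*b^4 - 38*b^3 - 28*b^2 + 30*b + 6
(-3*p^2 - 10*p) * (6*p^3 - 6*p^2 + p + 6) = -18*p^5 - 42*p^4 + 57*p^3 - 28*p^2 - 60*p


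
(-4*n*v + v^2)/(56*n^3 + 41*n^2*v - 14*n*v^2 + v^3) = v*(-4*n + v)/(56*n^3 + 41*n^2*v - 14*n*v^2 + v^3)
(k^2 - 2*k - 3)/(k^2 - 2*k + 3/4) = 4*(k^2 - 2*k - 3)/(4*k^2 - 8*k + 3)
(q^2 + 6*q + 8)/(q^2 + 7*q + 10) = (q + 4)/(q + 5)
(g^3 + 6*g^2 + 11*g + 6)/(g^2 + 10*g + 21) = (g^2 + 3*g + 2)/(g + 7)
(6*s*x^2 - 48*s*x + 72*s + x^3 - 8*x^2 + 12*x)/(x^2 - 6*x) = 6*s - 12*s/x + x - 2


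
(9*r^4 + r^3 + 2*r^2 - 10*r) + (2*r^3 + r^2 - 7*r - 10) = 9*r^4 + 3*r^3 + 3*r^2 - 17*r - 10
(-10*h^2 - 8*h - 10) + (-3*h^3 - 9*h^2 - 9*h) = -3*h^3 - 19*h^2 - 17*h - 10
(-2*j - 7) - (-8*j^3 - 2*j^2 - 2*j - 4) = 8*j^3 + 2*j^2 - 3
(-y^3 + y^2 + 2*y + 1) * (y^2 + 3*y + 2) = -y^5 - 2*y^4 + 3*y^3 + 9*y^2 + 7*y + 2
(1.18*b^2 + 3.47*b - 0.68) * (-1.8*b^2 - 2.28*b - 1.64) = -2.124*b^4 - 8.9364*b^3 - 8.6228*b^2 - 4.1404*b + 1.1152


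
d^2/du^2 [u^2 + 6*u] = 2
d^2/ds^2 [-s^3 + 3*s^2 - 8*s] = 6 - 6*s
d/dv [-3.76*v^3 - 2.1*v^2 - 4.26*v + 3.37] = -11.28*v^2 - 4.2*v - 4.26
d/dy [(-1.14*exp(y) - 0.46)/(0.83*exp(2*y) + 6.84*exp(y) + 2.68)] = (0.9462*exp(2*y) + 0.7636*exp(y) + 0.0911999999999997)*exp(y)/(0.6889*exp(4*y) + 11.3544*exp(3*y) + 51.2344*exp(2*y) + 36.6624*exp(y) + 7.1824)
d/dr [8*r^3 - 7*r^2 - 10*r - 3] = 24*r^2 - 14*r - 10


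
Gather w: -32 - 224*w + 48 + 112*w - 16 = -112*w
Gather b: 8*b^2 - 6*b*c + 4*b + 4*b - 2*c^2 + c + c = 8*b^2 + b*(8 - 6*c) - 2*c^2 + 2*c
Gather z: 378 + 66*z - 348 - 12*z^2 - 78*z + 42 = -12*z^2 - 12*z + 72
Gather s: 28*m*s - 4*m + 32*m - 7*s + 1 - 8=28*m + s*(28*m - 7) - 7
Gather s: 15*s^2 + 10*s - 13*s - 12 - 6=15*s^2 - 3*s - 18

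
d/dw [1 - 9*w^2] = -18*w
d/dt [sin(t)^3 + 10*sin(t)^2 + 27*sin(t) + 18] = (3*sin(t)^2 + 20*sin(t) + 27)*cos(t)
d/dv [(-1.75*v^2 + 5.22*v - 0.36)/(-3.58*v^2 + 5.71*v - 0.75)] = (8.6951*v^2 + 0.0474000000000032*v - 1.8594)/(12.8164*v^4 - 40.8836*v^3 + 37.9741*v^2 - 8.565*v + 0.5625)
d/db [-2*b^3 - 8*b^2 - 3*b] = -6*b^2 - 16*b - 3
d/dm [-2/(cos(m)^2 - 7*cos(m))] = 2*(7 - 2*cos(m))*sin(m)/((cos(m) - 7)^2*cos(m)^2)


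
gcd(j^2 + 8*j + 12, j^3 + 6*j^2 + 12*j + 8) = j + 2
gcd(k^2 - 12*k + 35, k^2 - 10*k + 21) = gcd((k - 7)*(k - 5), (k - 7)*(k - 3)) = k - 7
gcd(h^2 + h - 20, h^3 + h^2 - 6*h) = 1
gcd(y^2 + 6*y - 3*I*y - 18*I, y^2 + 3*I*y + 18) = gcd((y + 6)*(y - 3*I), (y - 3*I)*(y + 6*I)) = y - 3*I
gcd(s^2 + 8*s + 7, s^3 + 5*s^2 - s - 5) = s + 1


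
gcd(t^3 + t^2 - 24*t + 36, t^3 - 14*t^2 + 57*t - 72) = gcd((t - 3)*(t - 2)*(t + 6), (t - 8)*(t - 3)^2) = t - 3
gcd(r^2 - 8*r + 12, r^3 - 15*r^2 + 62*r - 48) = r - 6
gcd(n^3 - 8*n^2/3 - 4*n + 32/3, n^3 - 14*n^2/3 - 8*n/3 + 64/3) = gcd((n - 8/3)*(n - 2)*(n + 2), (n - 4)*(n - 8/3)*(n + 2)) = n^2 - 2*n/3 - 16/3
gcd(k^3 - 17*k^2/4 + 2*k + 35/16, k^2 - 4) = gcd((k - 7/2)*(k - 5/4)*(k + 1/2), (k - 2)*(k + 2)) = 1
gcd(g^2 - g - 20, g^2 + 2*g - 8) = g + 4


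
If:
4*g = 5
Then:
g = 5/4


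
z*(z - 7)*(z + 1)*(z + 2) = z^4 - 4*z^3 - 19*z^2 - 14*z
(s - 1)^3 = s^3 - 3*s^2 + 3*s - 1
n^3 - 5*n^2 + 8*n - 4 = (n - 2)^2*(n - 1)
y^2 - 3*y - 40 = (y - 8)*(y + 5)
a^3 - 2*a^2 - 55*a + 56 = (a - 8)*(a - 1)*(a + 7)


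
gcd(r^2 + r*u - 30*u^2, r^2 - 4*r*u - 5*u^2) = r - 5*u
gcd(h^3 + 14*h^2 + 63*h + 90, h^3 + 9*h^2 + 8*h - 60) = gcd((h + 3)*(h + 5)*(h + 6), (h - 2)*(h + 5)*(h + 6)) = h^2 + 11*h + 30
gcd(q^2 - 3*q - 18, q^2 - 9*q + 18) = q - 6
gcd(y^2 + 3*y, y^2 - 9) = y + 3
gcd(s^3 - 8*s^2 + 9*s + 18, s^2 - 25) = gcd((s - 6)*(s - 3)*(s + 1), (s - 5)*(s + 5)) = 1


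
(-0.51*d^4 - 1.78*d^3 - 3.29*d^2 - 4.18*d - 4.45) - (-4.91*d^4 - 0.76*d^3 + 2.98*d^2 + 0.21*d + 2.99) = 4.4*d^4 - 1.02*d^3 - 6.27*d^2 - 4.39*d - 7.44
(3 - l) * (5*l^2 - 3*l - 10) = -5*l^3 + 18*l^2 + l - 30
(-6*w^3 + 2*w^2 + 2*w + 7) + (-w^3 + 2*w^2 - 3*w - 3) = -7*w^3 + 4*w^2 - w + 4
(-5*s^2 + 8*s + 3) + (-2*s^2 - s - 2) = -7*s^2 + 7*s + 1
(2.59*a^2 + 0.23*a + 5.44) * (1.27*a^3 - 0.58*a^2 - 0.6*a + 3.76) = 3.2893*a^5 - 1.2101*a^4 + 5.2214*a^3 + 6.4452*a^2 - 2.3992*a + 20.4544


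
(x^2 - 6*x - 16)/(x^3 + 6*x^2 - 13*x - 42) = (x - 8)/(x^2 + 4*x - 21)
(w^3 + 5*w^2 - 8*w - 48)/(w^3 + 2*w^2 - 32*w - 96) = (w - 3)/(w - 6)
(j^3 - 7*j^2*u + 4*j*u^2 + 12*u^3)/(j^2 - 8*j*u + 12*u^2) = j + u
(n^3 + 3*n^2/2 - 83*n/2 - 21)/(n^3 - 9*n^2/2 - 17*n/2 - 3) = (n + 7)/(n + 1)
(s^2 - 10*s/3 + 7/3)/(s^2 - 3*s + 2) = (s - 7/3)/(s - 2)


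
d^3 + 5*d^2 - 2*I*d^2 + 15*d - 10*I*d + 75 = (d + 5)*(d - 5*I)*(d + 3*I)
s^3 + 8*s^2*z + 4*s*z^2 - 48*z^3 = (s - 2*z)*(s + 4*z)*(s + 6*z)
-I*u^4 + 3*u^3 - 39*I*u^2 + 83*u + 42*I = (u - 6*I)*(u + I)*(u + 7*I)*(-I*u + 1)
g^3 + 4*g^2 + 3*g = g*(g + 1)*(g + 3)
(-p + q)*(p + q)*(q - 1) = -p^2*q + p^2 + q^3 - q^2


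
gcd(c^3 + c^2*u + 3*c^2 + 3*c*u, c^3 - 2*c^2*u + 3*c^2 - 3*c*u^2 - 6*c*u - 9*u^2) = c^2 + c*u + 3*c + 3*u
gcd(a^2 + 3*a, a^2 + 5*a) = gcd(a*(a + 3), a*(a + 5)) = a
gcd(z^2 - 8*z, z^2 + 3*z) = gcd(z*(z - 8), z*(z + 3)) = z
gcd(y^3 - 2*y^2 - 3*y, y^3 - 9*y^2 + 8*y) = y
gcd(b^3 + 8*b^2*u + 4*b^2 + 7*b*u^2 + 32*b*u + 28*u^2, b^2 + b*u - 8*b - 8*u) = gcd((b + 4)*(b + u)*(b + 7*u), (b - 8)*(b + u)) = b + u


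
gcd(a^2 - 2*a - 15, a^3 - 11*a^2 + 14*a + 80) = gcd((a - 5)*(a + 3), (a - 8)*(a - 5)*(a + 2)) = a - 5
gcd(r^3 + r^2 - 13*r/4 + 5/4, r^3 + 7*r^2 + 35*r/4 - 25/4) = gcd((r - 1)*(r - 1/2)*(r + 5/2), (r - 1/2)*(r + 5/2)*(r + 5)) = r^2 + 2*r - 5/4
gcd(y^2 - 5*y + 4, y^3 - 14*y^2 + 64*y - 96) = y - 4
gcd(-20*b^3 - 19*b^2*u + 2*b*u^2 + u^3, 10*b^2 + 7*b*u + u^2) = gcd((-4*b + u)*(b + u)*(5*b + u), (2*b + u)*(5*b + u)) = 5*b + u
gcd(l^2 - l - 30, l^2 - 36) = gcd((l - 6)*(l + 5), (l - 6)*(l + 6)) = l - 6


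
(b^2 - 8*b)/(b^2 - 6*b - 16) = b/(b + 2)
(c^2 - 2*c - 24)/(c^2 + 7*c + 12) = (c - 6)/(c + 3)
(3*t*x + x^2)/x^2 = (3*t + x)/x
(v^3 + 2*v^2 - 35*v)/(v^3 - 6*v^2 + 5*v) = (v + 7)/(v - 1)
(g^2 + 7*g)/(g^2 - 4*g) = (g + 7)/(g - 4)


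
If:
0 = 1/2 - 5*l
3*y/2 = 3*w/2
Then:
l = 1/10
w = y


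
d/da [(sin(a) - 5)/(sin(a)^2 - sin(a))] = (-cos(a) + 10/tan(a) - 5*cos(a)/sin(a)^2)/(sin(a) - 1)^2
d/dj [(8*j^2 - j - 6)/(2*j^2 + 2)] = (j^2 + 28*j - 1)/(2*(j^4 + 2*j^2 + 1))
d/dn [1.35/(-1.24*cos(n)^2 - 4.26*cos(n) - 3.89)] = -(3.348*cos(n) + 5.751)*sin(n)/(1.24*cos(n)^2 + 4.26*cos(n) + 3.89)^2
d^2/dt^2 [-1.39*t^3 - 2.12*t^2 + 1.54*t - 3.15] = -8.34*t - 4.24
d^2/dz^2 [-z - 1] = 0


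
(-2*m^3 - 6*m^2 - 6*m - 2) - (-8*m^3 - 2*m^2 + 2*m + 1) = 6*m^3 - 4*m^2 - 8*m - 3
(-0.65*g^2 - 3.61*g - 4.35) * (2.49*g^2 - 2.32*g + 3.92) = -1.6185*g^4 - 7.4809*g^3 - 5.0043*g^2 - 4.0592*g - 17.052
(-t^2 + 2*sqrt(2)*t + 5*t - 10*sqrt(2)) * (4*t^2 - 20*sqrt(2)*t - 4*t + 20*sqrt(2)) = -4*t^4 + 24*t^3 + 28*sqrt(2)*t^3 - 168*sqrt(2)*t^2 - 100*t^2 + 140*sqrt(2)*t + 480*t - 400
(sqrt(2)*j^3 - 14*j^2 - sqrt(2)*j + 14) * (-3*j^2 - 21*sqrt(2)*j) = -3*sqrt(2)*j^5 + 297*sqrt(2)*j^3 - 294*sqrt(2)*j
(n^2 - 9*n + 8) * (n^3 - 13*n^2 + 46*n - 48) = n^5 - 22*n^4 + 171*n^3 - 566*n^2 + 800*n - 384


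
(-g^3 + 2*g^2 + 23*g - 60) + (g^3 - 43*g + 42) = 2*g^2 - 20*g - 18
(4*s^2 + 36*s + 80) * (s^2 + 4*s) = 4*s^4 + 52*s^3 + 224*s^2 + 320*s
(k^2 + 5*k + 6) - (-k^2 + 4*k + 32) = 2*k^2 + k - 26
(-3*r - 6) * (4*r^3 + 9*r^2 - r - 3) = -12*r^4 - 51*r^3 - 51*r^2 + 15*r + 18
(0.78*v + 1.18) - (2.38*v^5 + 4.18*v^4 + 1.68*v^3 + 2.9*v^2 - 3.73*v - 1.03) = -2.38*v^5 - 4.18*v^4 - 1.68*v^3 - 2.9*v^2 + 4.51*v + 2.21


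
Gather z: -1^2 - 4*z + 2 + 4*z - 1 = 0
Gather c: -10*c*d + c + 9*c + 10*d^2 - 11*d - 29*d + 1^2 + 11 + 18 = c*(10 - 10*d) + 10*d^2 - 40*d + 30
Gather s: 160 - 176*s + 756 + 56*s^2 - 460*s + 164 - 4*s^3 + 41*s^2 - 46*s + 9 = -4*s^3 + 97*s^2 - 682*s + 1089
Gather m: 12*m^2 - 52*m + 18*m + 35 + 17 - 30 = 12*m^2 - 34*m + 22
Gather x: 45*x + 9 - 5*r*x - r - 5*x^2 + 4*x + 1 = -r - 5*x^2 + x*(49 - 5*r) + 10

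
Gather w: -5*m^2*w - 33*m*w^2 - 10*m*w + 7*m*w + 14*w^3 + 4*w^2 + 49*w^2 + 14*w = 14*w^3 + w^2*(53 - 33*m) + w*(-5*m^2 - 3*m + 14)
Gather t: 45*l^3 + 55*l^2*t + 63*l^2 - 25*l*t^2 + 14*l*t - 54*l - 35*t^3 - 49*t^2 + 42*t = 45*l^3 + 63*l^2 - 54*l - 35*t^3 + t^2*(-25*l - 49) + t*(55*l^2 + 14*l + 42)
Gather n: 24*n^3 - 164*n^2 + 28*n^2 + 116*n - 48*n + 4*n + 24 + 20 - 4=24*n^3 - 136*n^2 + 72*n + 40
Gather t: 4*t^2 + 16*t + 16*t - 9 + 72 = 4*t^2 + 32*t + 63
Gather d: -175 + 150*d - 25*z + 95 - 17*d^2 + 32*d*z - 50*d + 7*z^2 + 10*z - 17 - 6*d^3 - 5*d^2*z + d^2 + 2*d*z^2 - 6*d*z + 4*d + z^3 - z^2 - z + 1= -6*d^3 + d^2*(-5*z - 16) + d*(2*z^2 + 26*z + 104) + z^3 + 6*z^2 - 16*z - 96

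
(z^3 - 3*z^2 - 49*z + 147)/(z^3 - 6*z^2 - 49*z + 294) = (z - 3)/(z - 6)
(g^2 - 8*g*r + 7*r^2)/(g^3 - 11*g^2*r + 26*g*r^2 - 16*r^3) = (g - 7*r)/(g^2 - 10*g*r + 16*r^2)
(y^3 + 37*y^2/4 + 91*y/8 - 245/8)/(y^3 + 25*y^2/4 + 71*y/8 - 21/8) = (4*y^2 + 23*y - 35)/(4*y^2 + 11*y - 3)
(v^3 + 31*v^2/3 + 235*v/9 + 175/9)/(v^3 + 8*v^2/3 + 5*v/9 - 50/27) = 3*(v + 7)/(3*v - 2)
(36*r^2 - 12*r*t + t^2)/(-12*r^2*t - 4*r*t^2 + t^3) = (-6*r + t)/(t*(2*r + t))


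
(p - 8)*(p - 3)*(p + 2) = p^3 - 9*p^2 + 2*p + 48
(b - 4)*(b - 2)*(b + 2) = b^3 - 4*b^2 - 4*b + 16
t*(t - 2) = t^2 - 2*t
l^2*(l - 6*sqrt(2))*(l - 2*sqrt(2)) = l^4 - 8*sqrt(2)*l^3 + 24*l^2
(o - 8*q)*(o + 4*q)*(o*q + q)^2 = o^4*q^2 - 4*o^3*q^3 + 2*o^3*q^2 - 32*o^2*q^4 - 8*o^2*q^3 + o^2*q^2 - 64*o*q^4 - 4*o*q^3 - 32*q^4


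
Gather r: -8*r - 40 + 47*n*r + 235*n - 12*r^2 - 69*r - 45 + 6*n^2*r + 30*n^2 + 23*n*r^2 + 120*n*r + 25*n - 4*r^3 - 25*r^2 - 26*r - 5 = 30*n^2 + 260*n - 4*r^3 + r^2*(23*n - 37) + r*(6*n^2 + 167*n - 103) - 90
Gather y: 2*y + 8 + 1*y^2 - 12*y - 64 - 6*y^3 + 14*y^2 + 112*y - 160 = -6*y^3 + 15*y^2 + 102*y - 216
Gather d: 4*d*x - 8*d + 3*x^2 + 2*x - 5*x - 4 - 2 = d*(4*x - 8) + 3*x^2 - 3*x - 6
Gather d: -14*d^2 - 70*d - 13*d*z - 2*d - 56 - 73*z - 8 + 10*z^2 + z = -14*d^2 + d*(-13*z - 72) + 10*z^2 - 72*z - 64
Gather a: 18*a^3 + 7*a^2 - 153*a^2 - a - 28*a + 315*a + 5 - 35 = 18*a^3 - 146*a^2 + 286*a - 30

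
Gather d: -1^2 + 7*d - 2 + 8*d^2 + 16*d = 8*d^2 + 23*d - 3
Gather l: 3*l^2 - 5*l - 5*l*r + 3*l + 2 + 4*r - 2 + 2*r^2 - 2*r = 3*l^2 + l*(-5*r - 2) + 2*r^2 + 2*r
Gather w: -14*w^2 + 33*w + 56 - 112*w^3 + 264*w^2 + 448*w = -112*w^3 + 250*w^2 + 481*w + 56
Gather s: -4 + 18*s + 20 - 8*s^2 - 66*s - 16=-8*s^2 - 48*s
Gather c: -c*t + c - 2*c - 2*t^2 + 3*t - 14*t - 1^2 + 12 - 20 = c*(-t - 1) - 2*t^2 - 11*t - 9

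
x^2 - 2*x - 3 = (x - 3)*(x + 1)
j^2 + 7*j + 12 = (j + 3)*(j + 4)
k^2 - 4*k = k*(k - 4)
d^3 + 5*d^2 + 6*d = d*(d + 2)*(d + 3)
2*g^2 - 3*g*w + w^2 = (-2*g + w)*(-g + w)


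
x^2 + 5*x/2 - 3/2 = (x - 1/2)*(x + 3)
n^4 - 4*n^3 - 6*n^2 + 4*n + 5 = (n - 5)*(n - 1)*(n + 1)^2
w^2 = w^2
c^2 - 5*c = c*(c - 5)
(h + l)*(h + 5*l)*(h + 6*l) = h^3 + 12*h^2*l + 41*h*l^2 + 30*l^3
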